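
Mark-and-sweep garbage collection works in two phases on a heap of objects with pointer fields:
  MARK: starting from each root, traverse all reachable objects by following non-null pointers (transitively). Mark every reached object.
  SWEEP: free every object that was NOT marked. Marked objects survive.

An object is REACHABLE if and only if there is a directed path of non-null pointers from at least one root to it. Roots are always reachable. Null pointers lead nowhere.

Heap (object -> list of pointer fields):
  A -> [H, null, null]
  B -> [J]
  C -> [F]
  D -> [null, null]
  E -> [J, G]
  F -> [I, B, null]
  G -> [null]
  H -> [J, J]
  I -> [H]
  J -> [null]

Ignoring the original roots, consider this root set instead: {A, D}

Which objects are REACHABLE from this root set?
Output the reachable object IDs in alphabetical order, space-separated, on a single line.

Roots: A D
Mark A: refs=H null null, marked=A
Mark D: refs=null null, marked=A D
Mark H: refs=J J, marked=A D H
Mark J: refs=null, marked=A D H J
Unmarked (collected): B C E F G I

Answer: A D H J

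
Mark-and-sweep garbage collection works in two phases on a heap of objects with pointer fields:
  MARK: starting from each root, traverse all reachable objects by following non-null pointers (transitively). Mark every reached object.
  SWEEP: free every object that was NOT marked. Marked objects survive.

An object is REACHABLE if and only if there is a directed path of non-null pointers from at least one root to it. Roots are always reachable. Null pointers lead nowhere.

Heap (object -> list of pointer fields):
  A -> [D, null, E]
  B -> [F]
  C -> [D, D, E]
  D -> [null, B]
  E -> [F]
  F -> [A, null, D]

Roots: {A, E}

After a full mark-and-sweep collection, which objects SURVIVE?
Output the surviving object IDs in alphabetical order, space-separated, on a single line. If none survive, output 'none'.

Answer: A B D E F

Derivation:
Roots: A E
Mark A: refs=D null E, marked=A
Mark E: refs=F, marked=A E
Mark D: refs=null B, marked=A D E
Mark F: refs=A null D, marked=A D E F
Mark B: refs=F, marked=A B D E F
Unmarked (collected): C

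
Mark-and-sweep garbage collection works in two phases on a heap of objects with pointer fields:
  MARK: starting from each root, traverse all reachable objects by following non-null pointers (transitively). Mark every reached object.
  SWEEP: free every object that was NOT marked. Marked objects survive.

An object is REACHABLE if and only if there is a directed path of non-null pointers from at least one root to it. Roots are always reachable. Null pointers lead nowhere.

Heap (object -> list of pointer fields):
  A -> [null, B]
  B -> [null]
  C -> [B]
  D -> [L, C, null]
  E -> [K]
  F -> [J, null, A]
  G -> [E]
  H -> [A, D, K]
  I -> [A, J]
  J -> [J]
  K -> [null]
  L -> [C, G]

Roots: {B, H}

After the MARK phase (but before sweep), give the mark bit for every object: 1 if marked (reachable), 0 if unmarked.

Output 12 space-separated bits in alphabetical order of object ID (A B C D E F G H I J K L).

Roots: B H
Mark B: refs=null, marked=B
Mark H: refs=A D K, marked=B H
Mark A: refs=null B, marked=A B H
Mark D: refs=L C null, marked=A B D H
Mark K: refs=null, marked=A B D H K
Mark L: refs=C G, marked=A B D H K L
Mark C: refs=B, marked=A B C D H K L
Mark G: refs=E, marked=A B C D G H K L
Mark E: refs=K, marked=A B C D E G H K L
Unmarked (collected): F I J

Answer: 1 1 1 1 1 0 1 1 0 0 1 1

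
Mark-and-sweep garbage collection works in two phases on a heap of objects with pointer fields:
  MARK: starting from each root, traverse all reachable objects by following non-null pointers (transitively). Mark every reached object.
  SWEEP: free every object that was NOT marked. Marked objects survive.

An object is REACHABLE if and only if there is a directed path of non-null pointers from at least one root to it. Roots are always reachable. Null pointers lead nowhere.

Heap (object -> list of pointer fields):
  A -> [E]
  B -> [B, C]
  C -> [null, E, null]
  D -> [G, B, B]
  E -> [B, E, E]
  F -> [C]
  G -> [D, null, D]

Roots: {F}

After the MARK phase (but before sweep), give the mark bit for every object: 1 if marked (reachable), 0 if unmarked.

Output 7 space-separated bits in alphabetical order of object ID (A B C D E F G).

Answer: 0 1 1 0 1 1 0

Derivation:
Roots: F
Mark F: refs=C, marked=F
Mark C: refs=null E null, marked=C F
Mark E: refs=B E E, marked=C E F
Mark B: refs=B C, marked=B C E F
Unmarked (collected): A D G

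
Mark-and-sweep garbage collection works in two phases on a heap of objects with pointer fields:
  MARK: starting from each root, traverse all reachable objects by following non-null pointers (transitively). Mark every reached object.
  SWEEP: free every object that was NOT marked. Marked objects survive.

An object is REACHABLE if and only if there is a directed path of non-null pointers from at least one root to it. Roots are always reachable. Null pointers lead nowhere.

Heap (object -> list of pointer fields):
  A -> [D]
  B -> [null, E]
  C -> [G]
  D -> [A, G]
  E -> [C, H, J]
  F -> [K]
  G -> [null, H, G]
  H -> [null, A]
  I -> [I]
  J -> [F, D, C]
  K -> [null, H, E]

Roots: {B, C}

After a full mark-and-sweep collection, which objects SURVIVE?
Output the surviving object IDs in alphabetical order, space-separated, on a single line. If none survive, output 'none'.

Answer: A B C D E F G H J K

Derivation:
Roots: B C
Mark B: refs=null E, marked=B
Mark C: refs=G, marked=B C
Mark E: refs=C H J, marked=B C E
Mark G: refs=null H G, marked=B C E G
Mark H: refs=null A, marked=B C E G H
Mark J: refs=F D C, marked=B C E G H J
Mark A: refs=D, marked=A B C E G H J
Mark F: refs=K, marked=A B C E F G H J
Mark D: refs=A G, marked=A B C D E F G H J
Mark K: refs=null H E, marked=A B C D E F G H J K
Unmarked (collected): I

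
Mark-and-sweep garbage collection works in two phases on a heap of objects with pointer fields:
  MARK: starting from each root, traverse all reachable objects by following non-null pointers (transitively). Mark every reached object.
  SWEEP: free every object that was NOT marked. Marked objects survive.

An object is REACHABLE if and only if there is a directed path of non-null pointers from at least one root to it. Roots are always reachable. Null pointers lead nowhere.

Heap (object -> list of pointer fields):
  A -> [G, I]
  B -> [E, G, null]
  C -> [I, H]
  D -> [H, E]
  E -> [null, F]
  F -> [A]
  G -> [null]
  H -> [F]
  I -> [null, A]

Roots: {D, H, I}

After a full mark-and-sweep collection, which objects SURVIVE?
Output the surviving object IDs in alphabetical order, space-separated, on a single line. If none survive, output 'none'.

Answer: A D E F G H I

Derivation:
Roots: D H I
Mark D: refs=H E, marked=D
Mark H: refs=F, marked=D H
Mark I: refs=null A, marked=D H I
Mark E: refs=null F, marked=D E H I
Mark F: refs=A, marked=D E F H I
Mark A: refs=G I, marked=A D E F H I
Mark G: refs=null, marked=A D E F G H I
Unmarked (collected): B C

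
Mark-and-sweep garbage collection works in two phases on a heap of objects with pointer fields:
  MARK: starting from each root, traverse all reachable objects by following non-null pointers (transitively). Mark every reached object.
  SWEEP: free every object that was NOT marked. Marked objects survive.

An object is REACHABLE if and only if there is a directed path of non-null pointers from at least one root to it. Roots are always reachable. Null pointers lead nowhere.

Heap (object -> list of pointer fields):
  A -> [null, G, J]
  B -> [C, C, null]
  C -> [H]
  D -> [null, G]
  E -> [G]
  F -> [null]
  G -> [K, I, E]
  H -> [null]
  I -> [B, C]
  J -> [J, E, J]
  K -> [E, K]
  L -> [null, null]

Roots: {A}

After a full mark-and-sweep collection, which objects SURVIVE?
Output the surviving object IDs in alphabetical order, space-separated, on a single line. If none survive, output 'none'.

Answer: A B C E G H I J K

Derivation:
Roots: A
Mark A: refs=null G J, marked=A
Mark G: refs=K I E, marked=A G
Mark J: refs=J E J, marked=A G J
Mark K: refs=E K, marked=A G J K
Mark I: refs=B C, marked=A G I J K
Mark E: refs=G, marked=A E G I J K
Mark B: refs=C C null, marked=A B E G I J K
Mark C: refs=H, marked=A B C E G I J K
Mark H: refs=null, marked=A B C E G H I J K
Unmarked (collected): D F L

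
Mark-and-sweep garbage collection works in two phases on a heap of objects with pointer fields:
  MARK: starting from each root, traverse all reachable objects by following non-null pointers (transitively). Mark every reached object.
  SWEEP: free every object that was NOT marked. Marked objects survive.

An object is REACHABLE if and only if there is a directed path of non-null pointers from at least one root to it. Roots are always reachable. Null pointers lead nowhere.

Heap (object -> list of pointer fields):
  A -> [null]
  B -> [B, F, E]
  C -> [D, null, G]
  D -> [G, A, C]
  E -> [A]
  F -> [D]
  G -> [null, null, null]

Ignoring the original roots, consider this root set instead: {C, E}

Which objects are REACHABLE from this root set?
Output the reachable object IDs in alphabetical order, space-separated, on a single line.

Roots: C E
Mark C: refs=D null G, marked=C
Mark E: refs=A, marked=C E
Mark D: refs=G A C, marked=C D E
Mark G: refs=null null null, marked=C D E G
Mark A: refs=null, marked=A C D E G
Unmarked (collected): B F

Answer: A C D E G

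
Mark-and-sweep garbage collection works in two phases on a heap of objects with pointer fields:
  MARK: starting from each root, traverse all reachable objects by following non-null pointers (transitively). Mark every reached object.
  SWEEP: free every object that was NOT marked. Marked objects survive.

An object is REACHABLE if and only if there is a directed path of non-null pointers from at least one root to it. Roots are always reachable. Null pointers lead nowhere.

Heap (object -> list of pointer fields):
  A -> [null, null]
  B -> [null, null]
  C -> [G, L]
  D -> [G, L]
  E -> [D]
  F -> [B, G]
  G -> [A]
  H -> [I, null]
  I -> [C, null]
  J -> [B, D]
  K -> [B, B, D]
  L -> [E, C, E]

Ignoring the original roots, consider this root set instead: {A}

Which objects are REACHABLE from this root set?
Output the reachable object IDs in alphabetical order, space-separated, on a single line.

Answer: A

Derivation:
Roots: A
Mark A: refs=null null, marked=A
Unmarked (collected): B C D E F G H I J K L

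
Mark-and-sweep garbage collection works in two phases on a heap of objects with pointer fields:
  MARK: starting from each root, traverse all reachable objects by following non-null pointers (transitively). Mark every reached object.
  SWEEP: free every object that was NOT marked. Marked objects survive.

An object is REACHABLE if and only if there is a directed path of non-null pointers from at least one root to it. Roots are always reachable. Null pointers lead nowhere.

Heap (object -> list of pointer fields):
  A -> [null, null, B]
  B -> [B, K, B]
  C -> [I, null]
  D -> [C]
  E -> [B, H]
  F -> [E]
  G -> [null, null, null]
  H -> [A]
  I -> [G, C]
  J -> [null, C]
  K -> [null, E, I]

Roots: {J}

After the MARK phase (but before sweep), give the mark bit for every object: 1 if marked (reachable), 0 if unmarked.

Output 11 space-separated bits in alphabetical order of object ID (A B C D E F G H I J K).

Roots: J
Mark J: refs=null C, marked=J
Mark C: refs=I null, marked=C J
Mark I: refs=G C, marked=C I J
Mark G: refs=null null null, marked=C G I J
Unmarked (collected): A B D E F H K

Answer: 0 0 1 0 0 0 1 0 1 1 0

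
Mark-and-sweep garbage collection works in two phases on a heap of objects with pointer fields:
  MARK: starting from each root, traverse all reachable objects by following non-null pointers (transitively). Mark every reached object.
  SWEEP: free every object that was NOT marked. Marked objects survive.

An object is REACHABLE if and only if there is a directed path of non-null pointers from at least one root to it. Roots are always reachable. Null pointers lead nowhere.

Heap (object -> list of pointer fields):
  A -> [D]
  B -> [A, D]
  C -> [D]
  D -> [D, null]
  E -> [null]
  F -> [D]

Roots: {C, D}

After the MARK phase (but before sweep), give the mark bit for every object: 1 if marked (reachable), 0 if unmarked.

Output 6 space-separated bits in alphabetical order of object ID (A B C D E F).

Answer: 0 0 1 1 0 0

Derivation:
Roots: C D
Mark C: refs=D, marked=C
Mark D: refs=D null, marked=C D
Unmarked (collected): A B E F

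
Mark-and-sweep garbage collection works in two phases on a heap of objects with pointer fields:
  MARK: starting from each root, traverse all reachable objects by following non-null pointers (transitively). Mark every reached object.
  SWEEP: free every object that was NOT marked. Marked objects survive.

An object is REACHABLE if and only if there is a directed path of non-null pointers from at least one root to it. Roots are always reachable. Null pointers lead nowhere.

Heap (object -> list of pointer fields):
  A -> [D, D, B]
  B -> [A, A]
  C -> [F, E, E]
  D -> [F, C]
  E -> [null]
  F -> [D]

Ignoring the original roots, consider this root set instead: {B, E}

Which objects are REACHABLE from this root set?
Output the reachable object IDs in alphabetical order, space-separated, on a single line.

Roots: B E
Mark B: refs=A A, marked=B
Mark E: refs=null, marked=B E
Mark A: refs=D D B, marked=A B E
Mark D: refs=F C, marked=A B D E
Mark F: refs=D, marked=A B D E F
Mark C: refs=F E E, marked=A B C D E F
Unmarked (collected): (none)

Answer: A B C D E F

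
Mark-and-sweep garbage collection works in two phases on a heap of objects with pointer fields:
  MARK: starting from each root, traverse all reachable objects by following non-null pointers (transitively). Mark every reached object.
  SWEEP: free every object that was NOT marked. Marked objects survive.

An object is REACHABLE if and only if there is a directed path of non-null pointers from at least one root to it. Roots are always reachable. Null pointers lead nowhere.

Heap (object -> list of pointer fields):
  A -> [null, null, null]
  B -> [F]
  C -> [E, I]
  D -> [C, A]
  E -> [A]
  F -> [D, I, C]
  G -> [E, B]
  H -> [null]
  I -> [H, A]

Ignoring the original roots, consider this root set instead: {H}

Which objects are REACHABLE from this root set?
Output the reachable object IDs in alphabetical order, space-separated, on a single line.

Answer: H

Derivation:
Roots: H
Mark H: refs=null, marked=H
Unmarked (collected): A B C D E F G I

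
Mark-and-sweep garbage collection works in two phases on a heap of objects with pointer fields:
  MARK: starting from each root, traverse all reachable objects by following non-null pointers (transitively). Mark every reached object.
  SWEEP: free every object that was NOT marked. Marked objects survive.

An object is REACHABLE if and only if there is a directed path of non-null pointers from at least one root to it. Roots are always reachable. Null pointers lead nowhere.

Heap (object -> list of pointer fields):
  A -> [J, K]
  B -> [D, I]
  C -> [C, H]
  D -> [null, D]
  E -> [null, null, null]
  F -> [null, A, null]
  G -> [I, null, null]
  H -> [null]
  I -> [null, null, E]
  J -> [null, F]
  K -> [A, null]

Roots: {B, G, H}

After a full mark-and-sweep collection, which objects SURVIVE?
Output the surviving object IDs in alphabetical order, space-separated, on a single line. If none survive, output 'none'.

Answer: B D E G H I

Derivation:
Roots: B G H
Mark B: refs=D I, marked=B
Mark G: refs=I null null, marked=B G
Mark H: refs=null, marked=B G H
Mark D: refs=null D, marked=B D G H
Mark I: refs=null null E, marked=B D G H I
Mark E: refs=null null null, marked=B D E G H I
Unmarked (collected): A C F J K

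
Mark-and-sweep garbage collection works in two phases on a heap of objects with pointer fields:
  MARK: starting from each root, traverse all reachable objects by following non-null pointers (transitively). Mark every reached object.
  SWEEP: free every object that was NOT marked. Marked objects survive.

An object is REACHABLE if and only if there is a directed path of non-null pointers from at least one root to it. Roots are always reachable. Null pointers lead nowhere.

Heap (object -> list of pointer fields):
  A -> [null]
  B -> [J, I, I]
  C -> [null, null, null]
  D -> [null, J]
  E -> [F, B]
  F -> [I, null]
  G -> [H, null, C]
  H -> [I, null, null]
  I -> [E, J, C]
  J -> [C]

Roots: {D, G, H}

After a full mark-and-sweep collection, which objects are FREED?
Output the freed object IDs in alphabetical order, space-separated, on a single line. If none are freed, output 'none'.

Answer: A

Derivation:
Roots: D G H
Mark D: refs=null J, marked=D
Mark G: refs=H null C, marked=D G
Mark H: refs=I null null, marked=D G H
Mark J: refs=C, marked=D G H J
Mark C: refs=null null null, marked=C D G H J
Mark I: refs=E J C, marked=C D G H I J
Mark E: refs=F B, marked=C D E G H I J
Mark F: refs=I null, marked=C D E F G H I J
Mark B: refs=J I I, marked=B C D E F G H I J
Unmarked (collected): A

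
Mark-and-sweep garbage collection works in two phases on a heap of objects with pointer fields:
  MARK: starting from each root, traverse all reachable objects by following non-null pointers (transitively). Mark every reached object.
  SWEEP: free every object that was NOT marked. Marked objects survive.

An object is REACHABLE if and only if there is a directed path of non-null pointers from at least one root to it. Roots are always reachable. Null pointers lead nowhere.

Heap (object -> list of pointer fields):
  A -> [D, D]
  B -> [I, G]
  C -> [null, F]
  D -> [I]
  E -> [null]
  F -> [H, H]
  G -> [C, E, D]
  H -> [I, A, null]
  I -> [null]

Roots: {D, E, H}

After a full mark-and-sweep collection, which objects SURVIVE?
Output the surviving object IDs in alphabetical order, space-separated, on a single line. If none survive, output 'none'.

Answer: A D E H I

Derivation:
Roots: D E H
Mark D: refs=I, marked=D
Mark E: refs=null, marked=D E
Mark H: refs=I A null, marked=D E H
Mark I: refs=null, marked=D E H I
Mark A: refs=D D, marked=A D E H I
Unmarked (collected): B C F G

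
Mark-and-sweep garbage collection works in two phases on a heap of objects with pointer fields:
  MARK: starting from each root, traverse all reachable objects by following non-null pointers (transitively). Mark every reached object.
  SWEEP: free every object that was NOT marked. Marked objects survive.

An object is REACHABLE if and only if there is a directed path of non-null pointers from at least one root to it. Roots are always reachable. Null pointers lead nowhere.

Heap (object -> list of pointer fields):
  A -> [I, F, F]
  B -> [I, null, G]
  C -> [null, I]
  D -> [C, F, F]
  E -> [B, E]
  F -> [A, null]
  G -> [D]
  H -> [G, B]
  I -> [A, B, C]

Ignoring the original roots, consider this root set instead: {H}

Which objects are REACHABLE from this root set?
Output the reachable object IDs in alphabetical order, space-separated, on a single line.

Roots: H
Mark H: refs=G B, marked=H
Mark G: refs=D, marked=G H
Mark B: refs=I null G, marked=B G H
Mark D: refs=C F F, marked=B D G H
Mark I: refs=A B C, marked=B D G H I
Mark C: refs=null I, marked=B C D G H I
Mark F: refs=A null, marked=B C D F G H I
Mark A: refs=I F F, marked=A B C D F G H I
Unmarked (collected): E

Answer: A B C D F G H I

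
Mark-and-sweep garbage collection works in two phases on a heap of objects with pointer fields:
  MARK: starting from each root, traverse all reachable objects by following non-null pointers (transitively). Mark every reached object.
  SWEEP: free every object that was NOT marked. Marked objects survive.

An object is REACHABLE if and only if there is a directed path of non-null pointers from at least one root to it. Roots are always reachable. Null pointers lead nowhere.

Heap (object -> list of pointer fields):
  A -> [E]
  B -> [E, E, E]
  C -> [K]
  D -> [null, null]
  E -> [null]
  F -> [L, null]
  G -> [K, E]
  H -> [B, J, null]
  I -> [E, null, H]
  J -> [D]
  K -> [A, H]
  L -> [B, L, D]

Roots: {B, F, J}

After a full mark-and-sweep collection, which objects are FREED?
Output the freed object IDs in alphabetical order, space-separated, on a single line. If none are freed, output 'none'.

Answer: A C G H I K

Derivation:
Roots: B F J
Mark B: refs=E E E, marked=B
Mark F: refs=L null, marked=B F
Mark J: refs=D, marked=B F J
Mark E: refs=null, marked=B E F J
Mark L: refs=B L D, marked=B E F J L
Mark D: refs=null null, marked=B D E F J L
Unmarked (collected): A C G H I K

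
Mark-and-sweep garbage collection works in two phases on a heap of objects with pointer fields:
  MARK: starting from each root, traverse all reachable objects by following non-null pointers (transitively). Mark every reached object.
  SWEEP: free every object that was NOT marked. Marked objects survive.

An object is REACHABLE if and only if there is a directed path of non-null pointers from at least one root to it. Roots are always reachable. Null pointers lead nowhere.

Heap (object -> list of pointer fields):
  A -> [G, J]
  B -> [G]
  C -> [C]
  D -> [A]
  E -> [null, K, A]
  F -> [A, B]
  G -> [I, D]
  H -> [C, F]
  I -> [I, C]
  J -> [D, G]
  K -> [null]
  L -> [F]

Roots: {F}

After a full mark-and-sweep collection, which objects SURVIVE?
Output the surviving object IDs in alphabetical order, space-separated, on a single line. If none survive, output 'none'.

Roots: F
Mark F: refs=A B, marked=F
Mark A: refs=G J, marked=A F
Mark B: refs=G, marked=A B F
Mark G: refs=I D, marked=A B F G
Mark J: refs=D G, marked=A B F G J
Mark I: refs=I C, marked=A B F G I J
Mark D: refs=A, marked=A B D F G I J
Mark C: refs=C, marked=A B C D F G I J
Unmarked (collected): E H K L

Answer: A B C D F G I J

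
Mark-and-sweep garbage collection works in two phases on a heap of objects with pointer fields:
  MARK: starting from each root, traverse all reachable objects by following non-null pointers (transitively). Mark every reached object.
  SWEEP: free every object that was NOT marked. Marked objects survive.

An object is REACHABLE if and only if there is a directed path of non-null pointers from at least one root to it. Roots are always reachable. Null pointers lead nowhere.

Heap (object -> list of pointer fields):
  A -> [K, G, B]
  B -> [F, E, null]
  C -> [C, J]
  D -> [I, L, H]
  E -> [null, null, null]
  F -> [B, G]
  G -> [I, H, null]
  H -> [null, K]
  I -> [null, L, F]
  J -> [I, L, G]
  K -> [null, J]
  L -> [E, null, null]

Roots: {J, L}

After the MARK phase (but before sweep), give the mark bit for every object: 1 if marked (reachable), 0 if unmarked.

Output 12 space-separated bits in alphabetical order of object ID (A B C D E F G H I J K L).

Roots: J L
Mark J: refs=I L G, marked=J
Mark L: refs=E null null, marked=J L
Mark I: refs=null L F, marked=I J L
Mark G: refs=I H null, marked=G I J L
Mark E: refs=null null null, marked=E G I J L
Mark F: refs=B G, marked=E F G I J L
Mark H: refs=null K, marked=E F G H I J L
Mark B: refs=F E null, marked=B E F G H I J L
Mark K: refs=null J, marked=B E F G H I J K L
Unmarked (collected): A C D

Answer: 0 1 0 0 1 1 1 1 1 1 1 1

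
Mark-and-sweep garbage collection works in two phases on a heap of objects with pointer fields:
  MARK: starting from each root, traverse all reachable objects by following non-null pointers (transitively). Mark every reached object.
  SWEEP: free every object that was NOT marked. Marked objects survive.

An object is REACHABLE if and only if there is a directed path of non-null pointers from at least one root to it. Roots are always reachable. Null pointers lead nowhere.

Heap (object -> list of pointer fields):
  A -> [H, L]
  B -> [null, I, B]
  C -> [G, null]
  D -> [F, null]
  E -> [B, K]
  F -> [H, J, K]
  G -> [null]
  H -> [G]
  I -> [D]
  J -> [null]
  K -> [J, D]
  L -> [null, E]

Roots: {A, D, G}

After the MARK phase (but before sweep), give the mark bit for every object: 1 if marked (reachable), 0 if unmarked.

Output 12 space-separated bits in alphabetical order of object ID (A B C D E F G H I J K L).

Roots: A D G
Mark A: refs=H L, marked=A
Mark D: refs=F null, marked=A D
Mark G: refs=null, marked=A D G
Mark H: refs=G, marked=A D G H
Mark L: refs=null E, marked=A D G H L
Mark F: refs=H J K, marked=A D F G H L
Mark E: refs=B K, marked=A D E F G H L
Mark J: refs=null, marked=A D E F G H J L
Mark K: refs=J D, marked=A D E F G H J K L
Mark B: refs=null I B, marked=A B D E F G H J K L
Mark I: refs=D, marked=A B D E F G H I J K L
Unmarked (collected): C

Answer: 1 1 0 1 1 1 1 1 1 1 1 1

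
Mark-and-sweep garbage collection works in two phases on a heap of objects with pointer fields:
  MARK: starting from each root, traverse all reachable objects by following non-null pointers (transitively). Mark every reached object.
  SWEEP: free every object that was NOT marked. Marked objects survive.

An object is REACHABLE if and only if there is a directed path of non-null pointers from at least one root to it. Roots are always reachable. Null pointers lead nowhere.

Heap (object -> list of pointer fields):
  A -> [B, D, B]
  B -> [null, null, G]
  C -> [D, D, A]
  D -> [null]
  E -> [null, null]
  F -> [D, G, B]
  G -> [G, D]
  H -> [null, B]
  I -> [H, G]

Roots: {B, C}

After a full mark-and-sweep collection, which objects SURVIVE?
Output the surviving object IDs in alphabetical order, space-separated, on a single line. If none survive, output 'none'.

Roots: B C
Mark B: refs=null null G, marked=B
Mark C: refs=D D A, marked=B C
Mark G: refs=G D, marked=B C G
Mark D: refs=null, marked=B C D G
Mark A: refs=B D B, marked=A B C D G
Unmarked (collected): E F H I

Answer: A B C D G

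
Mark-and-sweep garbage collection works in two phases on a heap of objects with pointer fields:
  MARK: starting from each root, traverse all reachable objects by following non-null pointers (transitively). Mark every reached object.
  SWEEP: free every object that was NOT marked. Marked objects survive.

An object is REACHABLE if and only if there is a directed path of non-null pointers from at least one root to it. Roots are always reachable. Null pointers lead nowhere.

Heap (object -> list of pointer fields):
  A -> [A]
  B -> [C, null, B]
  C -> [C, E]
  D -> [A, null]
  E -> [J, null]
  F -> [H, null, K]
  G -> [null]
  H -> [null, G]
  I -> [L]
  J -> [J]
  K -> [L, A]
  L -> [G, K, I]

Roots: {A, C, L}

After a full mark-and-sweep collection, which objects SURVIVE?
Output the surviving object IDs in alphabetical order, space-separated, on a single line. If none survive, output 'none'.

Roots: A C L
Mark A: refs=A, marked=A
Mark C: refs=C E, marked=A C
Mark L: refs=G K I, marked=A C L
Mark E: refs=J null, marked=A C E L
Mark G: refs=null, marked=A C E G L
Mark K: refs=L A, marked=A C E G K L
Mark I: refs=L, marked=A C E G I K L
Mark J: refs=J, marked=A C E G I J K L
Unmarked (collected): B D F H

Answer: A C E G I J K L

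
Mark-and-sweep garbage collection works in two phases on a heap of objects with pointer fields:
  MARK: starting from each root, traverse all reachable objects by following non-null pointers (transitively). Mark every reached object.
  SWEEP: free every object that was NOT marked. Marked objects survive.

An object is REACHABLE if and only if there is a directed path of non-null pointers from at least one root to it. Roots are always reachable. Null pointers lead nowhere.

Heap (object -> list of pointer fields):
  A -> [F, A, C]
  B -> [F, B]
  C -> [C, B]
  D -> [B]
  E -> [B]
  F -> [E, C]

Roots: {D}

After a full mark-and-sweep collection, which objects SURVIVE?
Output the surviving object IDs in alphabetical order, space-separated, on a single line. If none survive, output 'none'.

Answer: B C D E F

Derivation:
Roots: D
Mark D: refs=B, marked=D
Mark B: refs=F B, marked=B D
Mark F: refs=E C, marked=B D F
Mark E: refs=B, marked=B D E F
Mark C: refs=C B, marked=B C D E F
Unmarked (collected): A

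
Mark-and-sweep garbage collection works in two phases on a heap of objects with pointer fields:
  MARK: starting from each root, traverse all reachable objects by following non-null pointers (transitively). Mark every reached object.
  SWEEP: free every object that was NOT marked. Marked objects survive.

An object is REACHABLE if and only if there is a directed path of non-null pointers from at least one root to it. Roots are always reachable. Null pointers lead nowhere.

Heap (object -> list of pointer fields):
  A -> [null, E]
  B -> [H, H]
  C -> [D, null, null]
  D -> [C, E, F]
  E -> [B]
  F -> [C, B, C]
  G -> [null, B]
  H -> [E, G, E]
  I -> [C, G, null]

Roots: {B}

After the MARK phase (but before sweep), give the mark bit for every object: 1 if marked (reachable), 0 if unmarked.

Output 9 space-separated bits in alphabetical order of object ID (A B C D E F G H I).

Answer: 0 1 0 0 1 0 1 1 0

Derivation:
Roots: B
Mark B: refs=H H, marked=B
Mark H: refs=E G E, marked=B H
Mark E: refs=B, marked=B E H
Mark G: refs=null B, marked=B E G H
Unmarked (collected): A C D F I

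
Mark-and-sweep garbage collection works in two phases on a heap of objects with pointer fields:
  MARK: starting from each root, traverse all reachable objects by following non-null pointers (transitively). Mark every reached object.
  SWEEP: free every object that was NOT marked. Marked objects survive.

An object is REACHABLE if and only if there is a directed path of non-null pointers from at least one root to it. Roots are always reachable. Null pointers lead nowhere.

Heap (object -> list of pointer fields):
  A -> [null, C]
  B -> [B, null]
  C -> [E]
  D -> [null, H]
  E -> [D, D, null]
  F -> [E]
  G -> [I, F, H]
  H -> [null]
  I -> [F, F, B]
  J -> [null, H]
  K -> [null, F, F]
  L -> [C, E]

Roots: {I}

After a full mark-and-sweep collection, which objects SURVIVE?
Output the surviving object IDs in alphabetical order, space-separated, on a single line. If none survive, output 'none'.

Answer: B D E F H I

Derivation:
Roots: I
Mark I: refs=F F B, marked=I
Mark F: refs=E, marked=F I
Mark B: refs=B null, marked=B F I
Mark E: refs=D D null, marked=B E F I
Mark D: refs=null H, marked=B D E F I
Mark H: refs=null, marked=B D E F H I
Unmarked (collected): A C G J K L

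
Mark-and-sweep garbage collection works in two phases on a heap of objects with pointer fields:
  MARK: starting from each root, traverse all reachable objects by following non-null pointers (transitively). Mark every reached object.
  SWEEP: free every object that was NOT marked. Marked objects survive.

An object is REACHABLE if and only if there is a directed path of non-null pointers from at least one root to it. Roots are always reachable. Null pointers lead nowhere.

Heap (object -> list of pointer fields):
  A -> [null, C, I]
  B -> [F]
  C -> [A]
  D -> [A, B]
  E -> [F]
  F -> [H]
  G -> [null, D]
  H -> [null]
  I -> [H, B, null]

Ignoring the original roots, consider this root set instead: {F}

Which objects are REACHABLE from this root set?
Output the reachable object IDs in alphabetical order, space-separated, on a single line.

Roots: F
Mark F: refs=H, marked=F
Mark H: refs=null, marked=F H
Unmarked (collected): A B C D E G I

Answer: F H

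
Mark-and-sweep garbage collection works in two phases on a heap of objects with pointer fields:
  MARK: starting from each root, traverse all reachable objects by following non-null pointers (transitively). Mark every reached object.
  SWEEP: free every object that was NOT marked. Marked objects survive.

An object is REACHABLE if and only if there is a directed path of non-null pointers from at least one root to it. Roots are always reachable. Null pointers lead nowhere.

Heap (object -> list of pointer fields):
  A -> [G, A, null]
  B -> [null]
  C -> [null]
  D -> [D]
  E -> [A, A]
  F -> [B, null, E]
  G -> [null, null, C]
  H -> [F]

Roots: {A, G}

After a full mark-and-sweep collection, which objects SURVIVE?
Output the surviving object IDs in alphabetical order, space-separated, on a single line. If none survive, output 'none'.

Roots: A G
Mark A: refs=G A null, marked=A
Mark G: refs=null null C, marked=A G
Mark C: refs=null, marked=A C G
Unmarked (collected): B D E F H

Answer: A C G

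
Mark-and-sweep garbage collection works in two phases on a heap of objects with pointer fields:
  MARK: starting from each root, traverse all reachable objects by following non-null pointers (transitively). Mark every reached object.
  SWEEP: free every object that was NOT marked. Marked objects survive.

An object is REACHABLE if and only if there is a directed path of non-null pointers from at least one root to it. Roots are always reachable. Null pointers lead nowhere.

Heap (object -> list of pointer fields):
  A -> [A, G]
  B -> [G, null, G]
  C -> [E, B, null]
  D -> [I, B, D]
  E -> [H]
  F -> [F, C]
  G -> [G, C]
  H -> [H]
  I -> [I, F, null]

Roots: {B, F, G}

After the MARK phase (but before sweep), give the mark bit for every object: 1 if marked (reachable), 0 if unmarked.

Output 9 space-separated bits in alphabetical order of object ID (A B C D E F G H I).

Roots: B F G
Mark B: refs=G null G, marked=B
Mark F: refs=F C, marked=B F
Mark G: refs=G C, marked=B F G
Mark C: refs=E B null, marked=B C F G
Mark E: refs=H, marked=B C E F G
Mark H: refs=H, marked=B C E F G H
Unmarked (collected): A D I

Answer: 0 1 1 0 1 1 1 1 0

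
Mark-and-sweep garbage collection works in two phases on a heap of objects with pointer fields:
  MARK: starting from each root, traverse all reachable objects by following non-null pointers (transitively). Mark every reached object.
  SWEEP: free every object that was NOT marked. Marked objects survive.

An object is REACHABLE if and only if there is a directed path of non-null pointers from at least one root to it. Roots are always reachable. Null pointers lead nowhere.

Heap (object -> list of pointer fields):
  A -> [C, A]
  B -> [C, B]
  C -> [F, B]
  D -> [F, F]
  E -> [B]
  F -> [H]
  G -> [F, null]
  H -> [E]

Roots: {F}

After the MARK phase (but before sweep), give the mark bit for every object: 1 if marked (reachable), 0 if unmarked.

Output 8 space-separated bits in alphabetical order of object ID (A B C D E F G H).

Roots: F
Mark F: refs=H, marked=F
Mark H: refs=E, marked=F H
Mark E: refs=B, marked=E F H
Mark B: refs=C B, marked=B E F H
Mark C: refs=F B, marked=B C E F H
Unmarked (collected): A D G

Answer: 0 1 1 0 1 1 0 1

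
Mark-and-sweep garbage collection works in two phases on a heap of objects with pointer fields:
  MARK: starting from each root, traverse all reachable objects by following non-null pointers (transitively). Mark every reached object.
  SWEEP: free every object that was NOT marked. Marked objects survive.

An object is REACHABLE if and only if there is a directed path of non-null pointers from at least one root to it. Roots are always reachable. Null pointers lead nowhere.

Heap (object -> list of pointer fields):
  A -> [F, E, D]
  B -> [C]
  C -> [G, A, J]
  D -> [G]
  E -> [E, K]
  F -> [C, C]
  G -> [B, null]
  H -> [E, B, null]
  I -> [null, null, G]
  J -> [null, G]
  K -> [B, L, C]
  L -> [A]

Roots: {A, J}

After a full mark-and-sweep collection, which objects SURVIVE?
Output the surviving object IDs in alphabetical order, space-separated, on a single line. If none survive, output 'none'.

Roots: A J
Mark A: refs=F E D, marked=A
Mark J: refs=null G, marked=A J
Mark F: refs=C C, marked=A F J
Mark E: refs=E K, marked=A E F J
Mark D: refs=G, marked=A D E F J
Mark G: refs=B null, marked=A D E F G J
Mark C: refs=G A J, marked=A C D E F G J
Mark K: refs=B L C, marked=A C D E F G J K
Mark B: refs=C, marked=A B C D E F G J K
Mark L: refs=A, marked=A B C D E F G J K L
Unmarked (collected): H I

Answer: A B C D E F G J K L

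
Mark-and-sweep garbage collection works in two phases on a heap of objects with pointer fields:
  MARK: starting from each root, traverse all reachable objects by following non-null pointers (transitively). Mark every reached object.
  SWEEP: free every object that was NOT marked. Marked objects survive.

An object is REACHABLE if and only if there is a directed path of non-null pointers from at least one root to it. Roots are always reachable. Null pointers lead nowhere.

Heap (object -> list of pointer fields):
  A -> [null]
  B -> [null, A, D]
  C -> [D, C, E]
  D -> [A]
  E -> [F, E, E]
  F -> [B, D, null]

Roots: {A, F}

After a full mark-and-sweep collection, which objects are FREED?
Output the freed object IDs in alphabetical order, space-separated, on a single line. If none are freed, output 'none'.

Roots: A F
Mark A: refs=null, marked=A
Mark F: refs=B D null, marked=A F
Mark B: refs=null A D, marked=A B F
Mark D: refs=A, marked=A B D F
Unmarked (collected): C E

Answer: C E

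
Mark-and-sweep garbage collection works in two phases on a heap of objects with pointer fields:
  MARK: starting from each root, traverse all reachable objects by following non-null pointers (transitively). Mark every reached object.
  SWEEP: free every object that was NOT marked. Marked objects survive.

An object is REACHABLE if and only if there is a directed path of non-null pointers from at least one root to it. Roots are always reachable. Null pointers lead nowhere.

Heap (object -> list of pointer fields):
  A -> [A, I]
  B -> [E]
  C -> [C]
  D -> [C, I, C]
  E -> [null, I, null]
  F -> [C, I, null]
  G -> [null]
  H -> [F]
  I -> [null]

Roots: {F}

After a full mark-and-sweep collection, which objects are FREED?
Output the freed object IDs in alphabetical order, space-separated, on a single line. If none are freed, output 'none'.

Answer: A B D E G H

Derivation:
Roots: F
Mark F: refs=C I null, marked=F
Mark C: refs=C, marked=C F
Mark I: refs=null, marked=C F I
Unmarked (collected): A B D E G H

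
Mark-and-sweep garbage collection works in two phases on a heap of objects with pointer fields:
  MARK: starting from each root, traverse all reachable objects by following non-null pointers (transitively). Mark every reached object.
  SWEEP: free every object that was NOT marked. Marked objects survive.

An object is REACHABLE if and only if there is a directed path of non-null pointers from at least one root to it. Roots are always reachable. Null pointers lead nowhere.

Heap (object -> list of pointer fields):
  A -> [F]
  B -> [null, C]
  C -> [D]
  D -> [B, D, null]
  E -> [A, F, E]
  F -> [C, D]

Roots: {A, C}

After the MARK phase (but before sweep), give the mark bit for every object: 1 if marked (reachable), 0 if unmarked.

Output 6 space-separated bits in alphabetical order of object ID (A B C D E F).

Answer: 1 1 1 1 0 1

Derivation:
Roots: A C
Mark A: refs=F, marked=A
Mark C: refs=D, marked=A C
Mark F: refs=C D, marked=A C F
Mark D: refs=B D null, marked=A C D F
Mark B: refs=null C, marked=A B C D F
Unmarked (collected): E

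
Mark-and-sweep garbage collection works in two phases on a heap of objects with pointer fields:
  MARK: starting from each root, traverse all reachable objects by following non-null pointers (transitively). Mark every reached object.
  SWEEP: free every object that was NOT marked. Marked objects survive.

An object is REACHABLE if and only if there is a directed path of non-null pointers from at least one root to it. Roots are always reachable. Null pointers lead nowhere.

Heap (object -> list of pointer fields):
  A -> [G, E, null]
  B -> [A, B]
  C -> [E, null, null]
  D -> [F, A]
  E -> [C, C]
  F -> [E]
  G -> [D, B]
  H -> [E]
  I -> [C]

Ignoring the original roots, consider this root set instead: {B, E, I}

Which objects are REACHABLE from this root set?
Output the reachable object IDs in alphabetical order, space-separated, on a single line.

Answer: A B C D E F G I

Derivation:
Roots: B E I
Mark B: refs=A B, marked=B
Mark E: refs=C C, marked=B E
Mark I: refs=C, marked=B E I
Mark A: refs=G E null, marked=A B E I
Mark C: refs=E null null, marked=A B C E I
Mark G: refs=D B, marked=A B C E G I
Mark D: refs=F A, marked=A B C D E G I
Mark F: refs=E, marked=A B C D E F G I
Unmarked (collected): H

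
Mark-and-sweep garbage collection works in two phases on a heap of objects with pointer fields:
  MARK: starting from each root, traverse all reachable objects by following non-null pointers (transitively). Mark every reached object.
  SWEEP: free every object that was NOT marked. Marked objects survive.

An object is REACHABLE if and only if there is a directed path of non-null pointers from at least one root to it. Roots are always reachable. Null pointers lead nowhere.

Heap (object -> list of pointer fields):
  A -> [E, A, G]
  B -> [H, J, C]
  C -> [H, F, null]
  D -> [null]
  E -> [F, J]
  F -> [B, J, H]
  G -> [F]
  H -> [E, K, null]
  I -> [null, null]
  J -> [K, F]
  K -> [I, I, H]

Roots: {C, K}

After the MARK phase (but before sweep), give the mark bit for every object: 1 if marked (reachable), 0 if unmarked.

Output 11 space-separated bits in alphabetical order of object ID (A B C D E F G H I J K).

Roots: C K
Mark C: refs=H F null, marked=C
Mark K: refs=I I H, marked=C K
Mark H: refs=E K null, marked=C H K
Mark F: refs=B J H, marked=C F H K
Mark I: refs=null null, marked=C F H I K
Mark E: refs=F J, marked=C E F H I K
Mark B: refs=H J C, marked=B C E F H I K
Mark J: refs=K F, marked=B C E F H I J K
Unmarked (collected): A D G

Answer: 0 1 1 0 1 1 0 1 1 1 1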